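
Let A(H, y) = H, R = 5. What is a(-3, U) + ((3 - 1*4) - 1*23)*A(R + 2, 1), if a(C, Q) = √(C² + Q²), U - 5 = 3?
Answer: -168 + √73 ≈ -159.46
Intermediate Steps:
U = 8 (U = 5 + 3 = 8)
a(-3, U) + ((3 - 1*4) - 1*23)*A(R + 2, 1) = √((-3)² + 8²) + ((3 - 1*4) - 1*23)*(5 + 2) = √(9 + 64) + ((3 - 4) - 23)*7 = √73 + (-1 - 23)*7 = √73 - 24*7 = √73 - 168 = -168 + √73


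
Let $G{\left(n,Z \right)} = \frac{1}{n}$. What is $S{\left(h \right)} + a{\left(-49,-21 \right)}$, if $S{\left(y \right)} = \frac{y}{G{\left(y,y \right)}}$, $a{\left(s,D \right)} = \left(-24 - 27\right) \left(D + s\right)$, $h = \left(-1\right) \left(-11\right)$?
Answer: $3691$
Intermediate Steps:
$h = 11$
$a{\left(s,D \right)} = - 51 D - 51 s$ ($a{\left(s,D \right)} = - 51 \left(D + s\right) = - 51 D - 51 s$)
$S{\left(y \right)} = y^{2}$ ($S{\left(y \right)} = \frac{y}{\frac{1}{y}} = y y = y^{2}$)
$S{\left(h \right)} + a{\left(-49,-21 \right)} = 11^{2} - -3570 = 121 + \left(1071 + 2499\right) = 121 + 3570 = 3691$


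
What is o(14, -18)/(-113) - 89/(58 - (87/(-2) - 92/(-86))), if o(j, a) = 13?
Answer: -977183/975981 ≈ -1.0012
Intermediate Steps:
o(14, -18)/(-113) - 89/(58 - (87/(-2) - 92/(-86))) = 13/(-113) - 89/(58 - (87/(-2) - 92/(-86))) = 13*(-1/113) - 89/(58 - (87*(-1/2) - 92*(-1/86))) = -13/113 - 89/(58 - (-87/2 + 46/43)) = -13/113 - 89/(58 - 1*(-3649/86)) = -13/113 - 89/(58 + 3649/86) = -13/113 - 89/8637/86 = -13/113 - 89*86/8637 = -13/113 - 7654/8637 = -977183/975981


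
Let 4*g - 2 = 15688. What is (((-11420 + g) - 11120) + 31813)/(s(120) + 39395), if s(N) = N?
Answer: 26391/79030 ≈ 0.33394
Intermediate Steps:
g = 7845/2 (g = ½ + (¼)*15688 = ½ + 3922 = 7845/2 ≈ 3922.5)
(((-11420 + g) - 11120) + 31813)/(s(120) + 39395) = (((-11420 + 7845/2) - 11120) + 31813)/(120 + 39395) = ((-14995/2 - 11120) + 31813)/39515 = (-37235/2 + 31813)*(1/39515) = (26391/2)*(1/39515) = 26391/79030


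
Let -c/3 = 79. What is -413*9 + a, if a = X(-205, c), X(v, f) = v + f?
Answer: -4159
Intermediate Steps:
c = -237 (c = -3*79 = -237)
X(v, f) = f + v
a = -442 (a = -237 - 205 = -442)
-413*9 + a = -413*9 - 442 = -3717 - 442 = -4159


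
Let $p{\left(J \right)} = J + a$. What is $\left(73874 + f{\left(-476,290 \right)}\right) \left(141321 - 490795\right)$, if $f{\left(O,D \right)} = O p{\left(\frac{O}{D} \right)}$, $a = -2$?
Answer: $- \frac{3831303731492}{145} \approx -2.6423 \cdot 10^{10}$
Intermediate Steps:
$p{\left(J \right)} = -2 + J$ ($p{\left(J \right)} = J - 2 = -2 + J$)
$f{\left(O,D \right)} = O \left(-2 + \frac{O}{D}\right)$
$\left(73874 + f{\left(-476,290 \right)}\right) \left(141321 - 490795\right) = \left(73874 - \frac{476 \left(-476 - 580\right)}{290}\right) \left(141321 - 490795\right) = \left(73874 - \frac{238 \left(-476 - 580\right)}{145}\right) \left(-349474\right) = \left(73874 - \frac{238}{145} \left(-1056\right)\right) \left(-349474\right) = \left(73874 + \frac{251328}{145}\right) \left(-349474\right) = \frac{10963058}{145} \left(-349474\right) = - \frac{3831303731492}{145}$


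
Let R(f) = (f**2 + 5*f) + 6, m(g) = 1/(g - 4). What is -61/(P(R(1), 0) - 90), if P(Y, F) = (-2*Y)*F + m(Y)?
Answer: 488/719 ≈ 0.67872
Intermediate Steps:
m(g) = 1/(-4 + g)
R(f) = 6 + f**2 + 5*f
P(Y, F) = 1/(-4 + Y) - 2*F*Y (P(Y, F) = (-2*Y)*F + 1/(-4 + Y) = -2*F*Y + 1/(-4 + Y) = 1/(-4 + Y) - 2*F*Y)
-61/(P(R(1), 0) - 90) = -61/((1 - 2*0*(6 + 1**2 + 5*1)*(-4 + (6 + 1**2 + 5*1)))/(-4 + (6 + 1**2 + 5*1)) - 90) = -61/((1 - 2*0*(6 + 1 + 5)*(-4 + (6 + 1 + 5)))/(-4 + (6 + 1 + 5)) - 90) = -61/((1 - 2*0*12*(-4 + 12))/(-4 + 12) - 90) = -61/((1 - 2*0*12*8)/8 - 90) = -61/((1 + 0)/8 - 90) = -61/((1/8)*1 - 90) = -61/(1/8 - 90) = -61/(-719/8) = -61*(-8/719) = 488/719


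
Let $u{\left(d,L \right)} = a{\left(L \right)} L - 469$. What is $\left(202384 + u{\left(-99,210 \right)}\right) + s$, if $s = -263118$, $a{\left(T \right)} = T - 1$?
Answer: $-17313$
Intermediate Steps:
$a{\left(T \right)} = -1 + T$
$u{\left(d,L \right)} = -469 + L \left(-1 + L\right)$ ($u{\left(d,L \right)} = \left(-1 + L\right) L - 469 = L \left(-1 + L\right) - 469 = -469 + L \left(-1 + L\right)$)
$\left(202384 + u{\left(-99,210 \right)}\right) + s = \left(202384 - \left(469 - 210 \left(-1 + 210\right)\right)\right) - 263118 = \left(202384 + \left(-469 + 210 \cdot 209\right)\right) - 263118 = \left(202384 + \left(-469 + 43890\right)\right) - 263118 = \left(202384 + 43421\right) - 263118 = 245805 - 263118 = -17313$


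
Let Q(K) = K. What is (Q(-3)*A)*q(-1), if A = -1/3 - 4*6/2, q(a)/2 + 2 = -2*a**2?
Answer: -296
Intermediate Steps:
q(a) = -4 - 4*a**2 (q(a) = -4 + 2*(-2*a**2) = -4 - 4*a**2)
A = -37/3 (A = -1*1/3 - 24*1/2 = -1/3 - 12 = -37/3 ≈ -12.333)
(Q(-3)*A)*q(-1) = (-3*(-37/3))*(-4 - 4*(-1)**2) = 37*(-4 - 4*1) = 37*(-4 - 4) = 37*(-8) = -296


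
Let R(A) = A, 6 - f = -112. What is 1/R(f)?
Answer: 1/118 ≈ 0.0084746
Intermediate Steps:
f = 118 (f = 6 - 1*(-112) = 6 + 112 = 118)
1/R(f) = 1/118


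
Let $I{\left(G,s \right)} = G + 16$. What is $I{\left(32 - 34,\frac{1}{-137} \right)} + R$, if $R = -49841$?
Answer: $-49827$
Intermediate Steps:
$I{\left(G,s \right)} = 16 + G$
$I{\left(32 - 34,\frac{1}{-137} \right)} + R = \left(16 + \left(32 - 34\right)\right) - 49841 = \left(16 - 2\right) - 49841 = 14 - 49841 = -49827$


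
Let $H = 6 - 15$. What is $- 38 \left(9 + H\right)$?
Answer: $0$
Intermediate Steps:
$H = -9$
$- 38 \left(9 + H\right) = - 38 \left(9 - 9\right) = \left(-38\right) 0 = 0$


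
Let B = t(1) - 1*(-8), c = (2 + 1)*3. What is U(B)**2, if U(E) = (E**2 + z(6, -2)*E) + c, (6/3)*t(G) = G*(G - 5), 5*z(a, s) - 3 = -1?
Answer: 56169/25 ≈ 2246.8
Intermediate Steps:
z(a, s) = 2/5 (z(a, s) = 3/5 + (1/5)*(-1) = 3/5 - 1/5 = 2/5)
t(G) = G*(-5 + G)/2 (t(G) = (G*(G - 5))/2 = (G*(-5 + G))/2 = G*(-5 + G)/2)
c = 9 (c = 3*3 = 9)
B = 6 (B = (1/2)*1*(-5 + 1) - 1*(-8) = (1/2)*1*(-4) + 8 = -2 + 8 = 6)
U(E) = 9 + E**2 + 2*E/5 (U(E) = (E**2 + 2*E/5) + 9 = 9 + E**2 + 2*E/5)
U(B)**2 = (9 + 6**2 + (2/5)*6)**2 = (9 + 36 + 12/5)**2 = (237/5)**2 = 56169/25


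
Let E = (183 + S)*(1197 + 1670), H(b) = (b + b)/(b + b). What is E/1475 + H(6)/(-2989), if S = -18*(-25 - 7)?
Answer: 6504220942/4408775 ≈ 1475.3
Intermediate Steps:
S = 576 (S = -18*(-32) = 576)
H(b) = 1 (H(b) = (2*b)/((2*b)) = (2*b)*(1/(2*b)) = 1)
E = 2176053 (E = (183 + 576)*(1197 + 1670) = 759*2867 = 2176053)
E/1475 + H(6)/(-2989) = 2176053/1475 + 1/(-2989) = 2176053*(1/1475) + 1*(-1/2989) = 2176053/1475 - 1/2989 = 6504220942/4408775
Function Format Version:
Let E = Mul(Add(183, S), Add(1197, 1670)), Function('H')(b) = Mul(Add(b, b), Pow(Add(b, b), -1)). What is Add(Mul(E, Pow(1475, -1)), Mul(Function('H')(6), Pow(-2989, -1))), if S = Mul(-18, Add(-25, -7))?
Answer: Rational(6504220942, 4408775) ≈ 1475.3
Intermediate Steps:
S = 576 (S = Mul(-18, -32) = 576)
Function('H')(b) = 1 (Function('H')(b) = Mul(Mul(2, b), Pow(Mul(2, b), -1)) = Mul(Mul(2, b), Mul(Rational(1, 2), Pow(b, -1))) = 1)
E = 2176053 (E = Mul(Add(183, 576), Add(1197, 1670)) = Mul(759, 2867) = 2176053)
Add(Mul(E, Pow(1475, -1)), Mul(Function('H')(6), Pow(-2989, -1))) = Add(Mul(2176053, Pow(1475, -1)), Mul(1, Pow(-2989, -1))) = Add(Mul(2176053, Rational(1, 1475)), Mul(1, Rational(-1, 2989))) = Add(Rational(2176053, 1475), Rational(-1, 2989)) = Rational(6504220942, 4408775)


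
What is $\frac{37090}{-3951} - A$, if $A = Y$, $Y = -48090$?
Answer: $\frac{189966500}{3951} \approx 48081.0$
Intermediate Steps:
$A = -48090$
$\frac{37090}{-3951} - A = \frac{37090}{-3951} - -48090 = 37090 \left(- \frac{1}{3951}\right) + 48090 = - \frac{37090}{3951} + 48090 = \frac{189966500}{3951}$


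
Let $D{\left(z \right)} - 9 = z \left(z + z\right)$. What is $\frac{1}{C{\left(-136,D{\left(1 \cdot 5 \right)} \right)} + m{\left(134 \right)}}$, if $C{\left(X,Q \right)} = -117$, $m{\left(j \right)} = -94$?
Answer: $- \frac{1}{211} \approx -0.0047393$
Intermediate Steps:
$D{\left(z \right)} = 9 + 2 z^{2}$ ($D{\left(z \right)} = 9 + z \left(z + z\right) = 9 + z 2 z = 9 + 2 z^{2}$)
$\frac{1}{C{\left(-136,D{\left(1 \cdot 5 \right)} \right)} + m{\left(134 \right)}} = \frac{1}{-117 - 94} = \frac{1}{-211} = - \frac{1}{211}$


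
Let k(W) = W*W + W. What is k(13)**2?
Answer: 33124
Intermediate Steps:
k(W) = W + W**2 (k(W) = W**2 + W = W + W**2)
k(13)**2 = (13*(1 + 13))**2 = (13*14)**2 = 182**2 = 33124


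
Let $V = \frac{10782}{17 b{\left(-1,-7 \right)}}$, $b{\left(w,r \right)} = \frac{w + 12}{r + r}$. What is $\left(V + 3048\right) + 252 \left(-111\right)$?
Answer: $- \frac{4811736}{187} \approx -25731.0$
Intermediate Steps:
$b{\left(w,r \right)} = \frac{12 + w}{2 r}$
$V = - \frac{150948}{187}$ ($V = \frac{10782}{17 \frac{12 - 1}{2 \left(-7\right)}} = \frac{10782}{17 \cdot \frac{1}{2} \left(- \frac{1}{7}\right) 11} = \frac{10782}{17 \left(- \frac{11}{14}\right)} = \frac{10782}{- \frac{187}{14}} = 10782 \left(- \frac{14}{187}\right) = - \frac{150948}{187} \approx -807.21$)
$\left(V + 3048\right) + 252 \left(-111\right) = \left(- \frac{150948}{187} + 3048\right) + 252 \left(-111\right) = \frac{419028}{187} - 27972 = - \frac{4811736}{187}$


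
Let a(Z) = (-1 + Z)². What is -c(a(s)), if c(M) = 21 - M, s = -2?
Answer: -12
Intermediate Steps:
-c(a(s)) = -(21 - (-1 - 2)²) = -(21 - 1*(-3)²) = -(21 - 1*9) = -(21 - 9) = -1*12 = -12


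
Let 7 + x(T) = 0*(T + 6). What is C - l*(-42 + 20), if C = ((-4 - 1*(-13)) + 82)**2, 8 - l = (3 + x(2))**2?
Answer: 8105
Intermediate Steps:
x(T) = -7 (x(T) = -7 + 0*(T + 6) = -7 + 0*(6 + T) = -7 + 0 = -7)
l = -8 (l = 8 - (3 - 7)**2 = 8 - 1*(-4)**2 = 8 - 1*16 = 8 - 16 = -8)
C = 8281 (C = ((-4 + 13) + 82)**2 = (9 + 82)**2 = 91**2 = 8281)
C - l*(-42 + 20) = 8281 - (-8)*(-42 + 20) = 8281 - (-8)*(-22) = 8281 - 1*176 = 8281 - 176 = 8105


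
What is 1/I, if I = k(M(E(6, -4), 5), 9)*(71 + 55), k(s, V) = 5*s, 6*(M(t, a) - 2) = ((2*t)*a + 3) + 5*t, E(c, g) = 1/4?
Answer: 4/7875 ≈ 0.00050794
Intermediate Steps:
E(c, g) = ¼
M(t, a) = 5/2 + 5*t/6 + a*t/3 (M(t, a) = 2 + (((2*t)*a + 3) + 5*t)/6 = 2 + ((2*a*t + 3) + 5*t)/6 = 2 + ((3 + 2*a*t) + 5*t)/6 = 2 + (3 + 5*t + 2*a*t)/6 = 2 + (½ + 5*t/6 + a*t/3) = 5/2 + 5*t/6 + a*t/3)
I = 7875/4 (I = (5*(5/2 + (⅚)*(¼) + (⅓)*5*(¼)))*(71 + 55) = (5*(5/2 + 5/24 + 5/12))*126 = (5*(25/8))*126 = (125/8)*126 = 7875/4 ≈ 1968.8)
1/I = 1/(7875/4) = 4/7875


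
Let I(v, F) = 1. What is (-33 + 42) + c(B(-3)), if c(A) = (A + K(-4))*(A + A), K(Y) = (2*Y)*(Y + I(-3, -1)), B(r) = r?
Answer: -117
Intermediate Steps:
K(Y) = 2*Y*(1 + Y) (K(Y) = (2*Y)*(Y + 1) = (2*Y)*(1 + Y) = 2*Y*(1 + Y))
c(A) = 2*A*(24 + A) (c(A) = (A + 2*(-4)*(1 - 4))*(A + A) = (A + 2*(-4)*(-3))*(2*A) = (A + 24)*(2*A) = (24 + A)*(2*A) = 2*A*(24 + A))
(-33 + 42) + c(B(-3)) = (-33 + 42) + 2*(-3)*(24 - 3) = 9 + 2*(-3)*21 = 9 - 126 = -117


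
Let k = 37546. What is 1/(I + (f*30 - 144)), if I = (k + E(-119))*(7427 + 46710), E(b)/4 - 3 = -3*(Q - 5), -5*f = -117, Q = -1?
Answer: 1/2037175868 ≈ 4.9088e-10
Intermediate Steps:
f = 117/5 (f = -1/5*(-117) = 117/5 ≈ 23.400)
E(b) = 84 (E(b) = 12 + 4*(-3*(-1 - 5)) = 12 + 4*(-3*(-6)) = 12 + 4*18 = 12 + 72 = 84)
I = 2037175310 (I = (37546 + 84)*(7427 + 46710) = 37630*54137 = 2037175310)
1/(I + (f*30 - 144)) = 1/(2037175310 + ((117/5)*30 - 144)) = 1/(2037175310 + (702 - 144)) = 1/(2037175310 + 558) = 1/2037175868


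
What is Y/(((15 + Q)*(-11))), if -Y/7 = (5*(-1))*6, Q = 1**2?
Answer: -105/88 ≈ -1.1932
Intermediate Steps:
Q = 1
Y = 210 (Y = -7*5*(-1)*6 = -(-35)*6 = -7*(-30) = 210)
Y/(((15 + Q)*(-11))) = 210/(((15 + 1)*(-11))) = 210/((16*(-11))) = 210/(-176) = 210*(-1/176) = -105/88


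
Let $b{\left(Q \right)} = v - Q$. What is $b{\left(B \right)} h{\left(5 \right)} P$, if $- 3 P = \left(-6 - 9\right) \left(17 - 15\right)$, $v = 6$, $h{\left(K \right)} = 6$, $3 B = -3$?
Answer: $420$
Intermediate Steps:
$B = -1$ ($B = \frac{1}{3} \left(-3\right) = -1$)
$P = 10$ ($P = - \frac{\left(-6 - 9\right) \left(17 - 15\right)}{3} = - \frac{\left(-15\right) 2}{3} = \left(- \frac{1}{3}\right) \left(-30\right) = 10$)
$b{\left(Q \right)} = 6 - Q$
$b{\left(B \right)} h{\left(5 \right)} P = \left(6 - -1\right) 6 \cdot 10 = \left(6 + 1\right) 6 \cdot 10 = 7 \cdot 6 \cdot 10 = 42 \cdot 10 = 420$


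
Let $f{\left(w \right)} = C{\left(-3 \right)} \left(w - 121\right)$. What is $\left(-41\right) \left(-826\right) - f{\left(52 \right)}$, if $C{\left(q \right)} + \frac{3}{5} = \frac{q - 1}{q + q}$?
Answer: $\frac{169353}{5} \approx 33871.0$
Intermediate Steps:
$C{\left(q \right)} = - \frac{3}{5} + \frac{-1 + q}{2 q}$ ($C{\left(q \right)} = - \frac{3}{5} + \frac{q - 1}{q + q} = - \frac{3}{5} + \frac{-1 + q}{2 q}$)
$f{\left(w \right)} = - \frac{121}{15} + \frac{w}{15}$ ($f{\left(w \right)} = \frac{-5 - -3}{10 \left(-3\right)} \left(w - 121\right) = \frac{1}{10} \left(- \frac{1}{3}\right) \left(-5 + 3\right) \left(-121 + w\right) = \frac{1}{10} \left(- \frac{1}{3}\right) \left(-2\right) \left(-121 + w\right) = \frac{-121 + w}{15} = - \frac{121}{15} + \frac{w}{15}$)
$\left(-41\right) \left(-826\right) - f{\left(52 \right)} = \left(-41\right) \left(-826\right) - \left(- \frac{121}{15} + \frac{1}{15} \cdot 52\right) = 33866 - \left(- \frac{121}{15} + \frac{52}{15}\right) = 33866 - - \frac{23}{5} = 33866 + \frac{23}{5} = \frac{169353}{5}$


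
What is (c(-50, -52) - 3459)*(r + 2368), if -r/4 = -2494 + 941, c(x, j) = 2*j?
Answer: -30570540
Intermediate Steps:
r = 6212 (r = -4*(-2494 + 941) = -4*(-1553) = 6212)
(c(-50, -52) - 3459)*(r + 2368) = (2*(-52) - 3459)*(6212 + 2368) = (-104 - 3459)*8580 = -3563*8580 = -30570540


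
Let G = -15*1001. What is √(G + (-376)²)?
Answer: √126361 ≈ 355.47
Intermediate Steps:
G = -15015
√(G + (-376)²) = √(-15015 + (-376)²) = √(-15015 + 141376) = √126361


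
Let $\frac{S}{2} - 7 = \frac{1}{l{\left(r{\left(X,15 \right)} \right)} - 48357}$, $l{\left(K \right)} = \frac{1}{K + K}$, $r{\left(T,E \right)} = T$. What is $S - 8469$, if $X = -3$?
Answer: $- \frac{2453159077}{290143} \approx -8455.0$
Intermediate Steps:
$l{\left(K \right)} = \frac{1}{2 K}$
$S = \frac{4061990}{290143}$ ($S = 14 + \frac{2}{\frac{1}{2 \left(-3\right)} - 48357} = 14 + \frac{2}{\frac{1}{2} \left(- \frac{1}{3}\right) - 48357} = 14 + \frac{2}{- \frac{1}{6} - 48357} = 14 + \frac{2}{- \frac{290143}{6}} = 14 + 2 \left(- \frac{6}{290143}\right) = 14 - \frac{12}{290143} = \frac{4061990}{290143} \approx 14.0$)
$S - 8469 = \frac{4061990}{290143} - 8469 = - \frac{2453159077}{290143}$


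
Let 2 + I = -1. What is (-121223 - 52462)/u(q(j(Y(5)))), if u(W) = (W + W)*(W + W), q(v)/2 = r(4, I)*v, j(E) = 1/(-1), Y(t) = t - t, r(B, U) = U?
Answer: -57895/48 ≈ -1206.1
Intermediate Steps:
I = -3 (I = -2 - 1 = -3)
Y(t) = 0
j(E) = -1
q(v) = -6*v (q(v) = 2*(-3*v) = -6*v)
u(W) = 4*W² (u(W) = (2*W)*(2*W) = 4*W²)
(-121223 - 52462)/u(q(j(Y(5)))) = (-121223 - 52462)/((4*(-6*(-1))²)) = -173685/(4*6²) = -173685/(4*36) = -173685/144 = -173685*1/144 = -57895/48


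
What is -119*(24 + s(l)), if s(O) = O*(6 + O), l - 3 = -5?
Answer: -1904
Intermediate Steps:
l = -2 (l = 3 - 5 = -2)
-119*(24 + s(l)) = -119*(24 - 2*(6 - 2)) = -119*(24 - 2*4) = -119*(24 - 8) = -119*16 = -1904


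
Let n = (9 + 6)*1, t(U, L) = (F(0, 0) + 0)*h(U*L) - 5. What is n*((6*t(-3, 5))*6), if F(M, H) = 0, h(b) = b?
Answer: -2700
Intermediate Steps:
t(U, L) = -5 (t(U, L) = (0 + 0)*(U*L) - 5 = 0*(L*U) - 5 = 0 - 5 = -5)
n = 15 (n = 15*1 = 15)
n*((6*t(-3, 5))*6) = 15*((6*(-5))*6) = 15*(-30*6) = 15*(-180) = -2700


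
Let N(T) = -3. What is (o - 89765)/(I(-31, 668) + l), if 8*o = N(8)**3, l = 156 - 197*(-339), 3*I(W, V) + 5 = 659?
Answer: -718147/537256 ≈ -1.3367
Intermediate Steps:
I(W, V) = 218 (I(W, V) = -5/3 + (1/3)*659 = -5/3 + 659/3 = 218)
l = 66939 (l = 156 + 66783 = 66939)
o = -27/8 (o = (1/8)*(-3)**3 = (1/8)*(-27) = -27/8 ≈ -3.3750)
(o - 89765)/(I(-31, 668) + l) = (-27/8 - 89765)/(218 + 66939) = -718147/8/67157 = -718147/8*1/67157 = -718147/537256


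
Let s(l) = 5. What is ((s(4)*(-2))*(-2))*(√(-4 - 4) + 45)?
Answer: 900 + 40*I*√2 ≈ 900.0 + 56.569*I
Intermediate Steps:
((s(4)*(-2))*(-2))*(√(-4 - 4) + 45) = ((5*(-2))*(-2))*(√(-4 - 4) + 45) = (-10*(-2))*(√(-8) + 45) = 20*(2*I*√2 + 45) = 20*(45 + 2*I*√2) = 900 + 40*I*√2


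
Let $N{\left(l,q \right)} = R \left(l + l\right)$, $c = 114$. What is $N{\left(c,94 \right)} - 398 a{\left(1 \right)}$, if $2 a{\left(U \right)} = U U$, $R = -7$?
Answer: $-1795$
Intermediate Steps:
$a{\left(U \right)} = \frac{U^{2}}{2}$ ($a{\left(U \right)} = \frac{U U}{2} = \frac{U^{2}}{2}$)
$N{\left(l,q \right)} = - 14 l$ ($N{\left(l,q \right)} = - 7 \left(l + l\right) = - 7 \cdot 2 l = - 14 l$)
$N{\left(c,94 \right)} - 398 a{\left(1 \right)} = \left(-14\right) 114 - 398 \frac{1^{2}}{2} = -1596 - 398 \cdot \frac{1}{2} \cdot 1 = -1596 - 398 \cdot \frac{1}{2} = -1596 - 199 = -1795$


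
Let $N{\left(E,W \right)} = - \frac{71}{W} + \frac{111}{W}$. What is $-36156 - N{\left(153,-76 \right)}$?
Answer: $- \frac{686954}{19} \approx -36156.0$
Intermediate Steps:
$N{\left(E,W \right)} = \frac{40}{W}$
$-36156 - N{\left(153,-76 \right)} = -36156 - \frac{40}{-76} = -36156 - 40 \left(- \frac{1}{76}\right) = -36156 - - \frac{10}{19} = -36156 + \frac{10}{19} = - \frac{686954}{19}$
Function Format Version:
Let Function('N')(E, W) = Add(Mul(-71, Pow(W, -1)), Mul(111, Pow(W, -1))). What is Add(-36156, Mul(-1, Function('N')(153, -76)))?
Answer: Rational(-686954, 19) ≈ -36156.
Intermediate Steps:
Function('N')(E, W) = Mul(40, Pow(W, -1))
Add(-36156, Mul(-1, Function('N')(153, -76))) = Add(-36156, Mul(-1, Mul(40, Pow(-76, -1)))) = Add(-36156, Mul(-1, Mul(40, Rational(-1, 76)))) = Add(-36156, Mul(-1, Rational(-10, 19))) = Add(-36156, Rational(10, 19)) = Rational(-686954, 19)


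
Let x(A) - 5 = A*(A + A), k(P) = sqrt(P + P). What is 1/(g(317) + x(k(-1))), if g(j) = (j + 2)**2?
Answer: 1/101762 ≈ 9.8269e-6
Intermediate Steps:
g(j) = (2 + j)**2
k(P) = sqrt(2)*sqrt(P) (k(P) = sqrt(2*P) = sqrt(2)*sqrt(P))
x(A) = 5 + 2*A**2 (x(A) = 5 + A*(A + A) = 5 + A*(2*A) = 5 + 2*A**2)
1/(g(317) + x(k(-1))) = 1/((2 + 317)**2 + (5 + 2*(sqrt(2)*sqrt(-1))**2)) = 1/(319**2 + (5 + 2*(sqrt(2)*I)**2)) = 1/(101761 + (5 + 2*(I*sqrt(2))**2)) = 1/(101761 + (5 + 2*(-2))) = 1/(101761 + (5 - 4)) = 1/(101761 + 1) = 1/101762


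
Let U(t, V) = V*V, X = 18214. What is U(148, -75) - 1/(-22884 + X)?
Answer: 26268751/4670 ≈ 5625.0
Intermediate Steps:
U(t, V) = V²
U(148, -75) - 1/(-22884 + X) = (-75)² - 1/(-22884 + 18214) = 5625 - 1/(-4670) = 5625 - 1*(-1/4670) = 5625 + 1/4670 = 26268751/4670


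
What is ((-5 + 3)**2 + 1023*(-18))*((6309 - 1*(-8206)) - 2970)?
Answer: -212543450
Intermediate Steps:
((-5 + 3)**2 + 1023*(-18))*((6309 - 1*(-8206)) - 2970) = ((-2)**2 - 18414)*((6309 + 8206) - 2970) = (4 - 18414)*(14515 - 2970) = -18410*11545 = -212543450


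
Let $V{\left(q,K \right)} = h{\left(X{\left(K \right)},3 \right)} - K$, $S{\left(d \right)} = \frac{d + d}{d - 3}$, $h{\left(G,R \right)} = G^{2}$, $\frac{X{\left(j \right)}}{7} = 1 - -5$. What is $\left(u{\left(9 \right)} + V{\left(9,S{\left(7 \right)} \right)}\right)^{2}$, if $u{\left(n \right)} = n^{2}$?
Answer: $\frac{13564489}{4} \approx 3.3911 \cdot 10^{6}$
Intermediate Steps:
$X{\left(j \right)} = 42$ ($X{\left(j \right)} = 7 \left(1 - -5\right) = 7 \left(1 + 5\right) = 7 \cdot 6 = 42$)
$S{\left(d \right)} = \frac{2 d}{-3 + d}$
$V{\left(q,K \right)} = 1764 - K$ ($V{\left(q,K \right)} = 42^{2} - K = 1764 - K$)
$\left(u{\left(9 \right)} + V{\left(9,S{\left(7 \right)} \right)}\right)^{2} = \left(9^{2} + \left(1764 - 2 \cdot 7 \frac{1}{-3 + 7}\right)\right)^{2} = \left(81 + \left(1764 - 2 \cdot 7 \cdot \frac{1}{4}\right)\right)^{2} = \left(81 + \left(1764 - \frac{7}{2}\right)\right)^{2} = \left(81 + \frac{3521}{2}\right)^{2} = \left(\frac{3683}{2}\right)^{2} = \frac{13564489}{4}$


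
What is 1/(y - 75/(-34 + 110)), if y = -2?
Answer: -76/227 ≈ -0.33480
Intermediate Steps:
1/(y - 75/(-34 + 110)) = 1/(-2 - 75/(-34 + 110)) = 1/(-2 - 75/76) = 1/(-227/76) = -76/227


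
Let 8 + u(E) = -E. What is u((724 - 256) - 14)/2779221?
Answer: -154/926407 ≈ -0.00016623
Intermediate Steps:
u(E) = -8 - E
u((724 - 256) - 14)/2779221 = (-8 - ((724 - 256) - 14))/2779221 = (-8 - (468 - 14))*(1/2779221) = (-8 - 1*454)*(1/2779221) = (-8 - 454)*(1/2779221) = -462*1/2779221 = -154/926407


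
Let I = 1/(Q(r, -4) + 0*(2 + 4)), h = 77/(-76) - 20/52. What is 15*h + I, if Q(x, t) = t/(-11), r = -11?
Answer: -8999/494 ≈ -18.217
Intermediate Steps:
h = -1381/988 (h = 77*(-1/76) - 20*1/52 = -77/76 - 5/13 = -1381/988 ≈ -1.3978)
Q(x, t) = -t/11 (Q(x, t) = t*(-1/11) = -t/11)
I = 11/4 (I = 1/(-1/11*(-4) + 0*(2 + 4)) = 1/(4/11 + 0*6) = 1/(4/11 + 0) = 1/(4/11) = 11/4 ≈ 2.7500)
15*h + I = 15*(-1381/988) + 11/4 = -20715/988 + 11/4 = -8999/494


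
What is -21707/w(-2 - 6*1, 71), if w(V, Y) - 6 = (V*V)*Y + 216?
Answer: -21707/4766 ≈ -4.5546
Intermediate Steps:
w(V, Y) = 222 + Y*V² (w(V, Y) = 6 + ((V*V)*Y + 216) = 6 + (V²*Y + 216) = 6 + (Y*V² + 216) = 6 + (216 + Y*V²) = 222 + Y*V²)
-21707/w(-2 - 6*1, 71) = -21707/(222 + 71*(-2 - 6*1)²) = -21707/(222 + 71*(-2 - 6)²) = -21707/(222 + 71*(-8)²) = -21707/(222 + 71*64) = -21707/(222 + 4544) = -21707/4766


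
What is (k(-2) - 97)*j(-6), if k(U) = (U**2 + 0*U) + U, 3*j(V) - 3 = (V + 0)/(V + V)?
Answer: -665/6 ≈ -110.83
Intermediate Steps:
j(V) = 7/6 (j(V) = 1 + ((V + 0)/(V + V))/3 = 1 + (V/((2*V)))/3 = 1 + (V*(1/(2*V)))/3 = 1 + (1/3)*(1/2) = 1 + 1/6 = 7/6)
k(U) = U + U**2 (k(U) = (U**2 + 0) + U = U**2 + U = U + U**2)
(k(-2) - 97)*j(-6) = (-2*(1 - 2) - 97)*(7/6) = (-2*(-1) - 97)*(7/6) = (2 - 97)*(7/6) = -95*7/6 = -665/6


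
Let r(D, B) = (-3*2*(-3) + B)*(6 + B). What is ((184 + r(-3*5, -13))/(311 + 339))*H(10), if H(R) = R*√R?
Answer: 149*√10/65 ≈ 7.2489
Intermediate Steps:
r(D, B) = (6 + B)*(18 + B) (r(D, B) = (-6*(-3) + B)*(6 + B) = (18 + B)*(6 + B) = (6 + B)*(18 + B))
H(R) = R^(3/2)
((184 + r(-3*5, -13))/(311 + 339))*H(10) = ((184 + (108 + (-13)² + 24*(-13)))/(311 + 339))*10^(3/2) = ((184 + (108 + 169 - 312))/650)*(10*√10) = ((184 - 35)*(1/650))*(10*√10) = (149*(1/650))*(10*√10) = 149*(10*√10)/650 = 149*√10/65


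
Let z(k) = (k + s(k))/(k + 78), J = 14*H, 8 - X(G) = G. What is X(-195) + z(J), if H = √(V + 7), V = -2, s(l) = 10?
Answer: 129489/638 + 119*√5/638 ≈ 203.38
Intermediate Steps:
X(G) = 8 - G
H = √5 (H = √(-2 + 7) = √5 ≈ 2.2361)
J = 14*√5 ≈ 31.305
z(k) = (10 + k)/(78 + k) (z(k) = (k + 10)/(k + 78) = (10 + k)/(78 + k))
X(-195) + z(J) = (8 - 1*(-195)) + (10 + 14*√5)/(78 + 14*√5) = (8 + 195) + (10 + 14*√5)/(78 + 14*√5) = 203 + (10 + 14*√5)/(78 + 14*√5)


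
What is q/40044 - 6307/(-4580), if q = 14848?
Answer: 80140337/45850380 ≈ 1.7479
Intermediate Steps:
q/40044 - 6307/(-4580) = 14848/40044 - 6307/(-4580) = 14848*(1/40044) - 6307*(-1/4580) = 3712/10011 + 6307/4580 = 80140337/45850380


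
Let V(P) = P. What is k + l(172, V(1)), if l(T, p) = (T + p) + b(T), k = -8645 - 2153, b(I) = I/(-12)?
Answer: -31918/3 ≈ -10639.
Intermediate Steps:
b(I) = -I/12 (b(I) = I*(-1/12) = -I/12)
k = -10798
l(T, p) = p + 11*T/12 (l(T, p) = (T + p) - T/12 = p + 11*T/12)
k + l(172, V(1)) = -10798 + (1 + (11/12)*172) = -10798 + (1 + 473/3) = -10798 + 476/3 = -31918/3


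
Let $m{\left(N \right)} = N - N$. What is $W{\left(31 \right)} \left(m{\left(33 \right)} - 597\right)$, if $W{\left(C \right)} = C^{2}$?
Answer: $-573717$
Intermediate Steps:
$m{\left(N \right)} = 0$
$W{\left(31 \right)} \left(m{\left(33 \right)} - 597\right) = 31^{2} \left(0 - 597\right) = 961 \left(-597\right) = -573717$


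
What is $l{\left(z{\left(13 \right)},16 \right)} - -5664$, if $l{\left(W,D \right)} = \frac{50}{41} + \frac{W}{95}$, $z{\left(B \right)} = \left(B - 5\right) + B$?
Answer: $\frac{22066891}{3895} \approx 5665.4$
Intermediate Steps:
$z{\left(B \right)} = -5 + 2 B$ ($z{\left(B \right)} = \left(-5 + B\right) + B = -5 + 2 B$)
$l{\left(W,D \right)} = \frac{50}{41} + \frac{W}{95}$ ($l{\left(W,D \right)} = 50 \cdot \frac{1}{41} + W \frac{1}{95} = \frac{50}{41} + \frac{W}{95}$)
$l{\left(z{\left(13 \right)},16 \right)} - -5664 = \left(\frac{50}{41} + \frac{-5 + 2 \cdot 13}{95}\right) - -5664 = \left(\frac{50}{41} + \frac{-5 + 26}{95}\right) + 5664 = \left(\frac{50}{41} + \frac{1}{95} \cdot 21\right) + 5664 = \left(\frac{50}{41} + \frac{21}{95}\right) + 5664 = \frac{5611}{3895} + 5664 = \frac{22066891}{3895}$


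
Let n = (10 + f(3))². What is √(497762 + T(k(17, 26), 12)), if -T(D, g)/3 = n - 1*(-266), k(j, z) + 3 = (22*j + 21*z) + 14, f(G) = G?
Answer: √496457 ≈ 704.60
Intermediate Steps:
k(j, z) = 11 + 21*z + 22*j (k(j, z) = -3 + ((22*j + 21*z) + 14) = -3 + ((21*z + 22*j) + 14) = -3 + (14 + 21*z + 22*j) = 11 + 21*z + 22*j)
n = 169 (n = (10 + 3)² = 13² = 169)
T(D, g) = -1305 (T(D, g) = -3*(169 - 1*(-266)) = -3*(169 + 266) = -3*435 = -1305)
√(497762 + T(k(17, 26), 12)) = √(497762 - 1305) = √496457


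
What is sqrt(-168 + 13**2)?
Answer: 1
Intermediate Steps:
sqrt(-168 + 13**2) = sqrt(-168 + 169) = sqrt(1) = 1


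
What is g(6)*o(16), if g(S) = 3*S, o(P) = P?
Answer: 288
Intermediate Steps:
g(6)*o(16) = (3*6)*16 = 18*16 = 288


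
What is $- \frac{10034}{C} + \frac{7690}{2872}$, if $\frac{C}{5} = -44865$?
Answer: $\frac{876938449}{322130700} \approx 2.7223$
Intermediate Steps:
$C = -224325$ ($C = 5 \left(-44865\right) = -224325$)
$- \frac{10034}{C} + \frac{7690}{2872} = - \frac{10034}{-224325} + \frac{7690}{2872} = \left(-10034\right) \left(- \frac{1}{224325}\right) + 7690 \cdot \frac{1}{2872} = \frac{10034}{224325} + \frac{3845}{1436} = \frac{876938449}{322130700}$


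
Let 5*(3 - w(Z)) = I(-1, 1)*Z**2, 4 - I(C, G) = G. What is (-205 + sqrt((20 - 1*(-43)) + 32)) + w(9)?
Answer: -1253/5 + sqrt(95) ≈ -240.85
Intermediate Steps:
I(C, G) = 4 - G
w(Z) = 3 - 3*Z**2/5 (w(Z) = 3 - (4 - 1*1)*Z**2/5 = 3 - (4 - 1)*Z**2/5 = 3 - 3*Z**2/5)
(-205 + sqrt((20 - 1*(-43)) + 32)) + w(9) = (-205 + sqrt((20 - 1*(-43)) + 32)) + (3 - 3/5*9**2) = (-205 + sqrt((20 + 43) + 32)) + (3 - 3/5*81) = (-205 + sqrt(63 + 32)) + (3 - 243/5) = (-205 + sqrt(95)) - 228/5 = -1253/5 + sqrt(95)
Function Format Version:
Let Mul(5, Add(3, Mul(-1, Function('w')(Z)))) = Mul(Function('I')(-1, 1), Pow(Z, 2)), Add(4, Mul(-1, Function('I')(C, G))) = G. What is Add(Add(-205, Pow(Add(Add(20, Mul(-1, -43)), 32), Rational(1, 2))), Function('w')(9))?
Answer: Add(Rational(-1253, 5), Pow(95, Rational(1, 2))) ≈ -240.85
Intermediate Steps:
Function('I')(C, G) = Add(4, Mul(-1, G))
Function('w')(Z) = Add(3, Mul(Rational(-3, 5), Pow(Z, 2))) (Function('w')(Z) = Add(3, Mul(Rational(-1, 5), Mul(Add(4, Mul(-1, 1)), Pow(Z, 2)))) = Add(3, Mul(Rational(-1, 5), Mul(Add(4, -1), Pow(Z, 2)))) = Add(3, Mul(Rational(-1, 5), Mul(3, Pow(Z, 2)))) = Add(3, Mul(Rational(-3, 5), Pow(Z, 2))))
Add(Add(-205, Pow(Add(Add(20, Mul(-1, -43)), 32), Rational(1, 2))), Function('w')(9)) = Add(Add(-205, Pow(Add(Add(20, Mul(-1, -43)), 32), Rational(1, 2))), Add(3, Mul(Rational(-3, 5), Pow(9, 2)))) = Add(Add(-205, Pow(Add(Add(20, 43), 32), Rational(1, 2))), Add(3, Mul(Rational(-3, 5), 81))) = Add(Add(-205, Pow(Add(63, 32), Rational(1, 2))), Add(3, Rational(-243, 5))) = Add(Add(-205, Pow(95, Rational(1, 2))), Rational(-228, 5)) = Add(Rational(-1253, 5), Pow(95, Rational(1, 2)))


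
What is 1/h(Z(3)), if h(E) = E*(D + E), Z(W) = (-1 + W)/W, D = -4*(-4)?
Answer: 9/100 ≈ 0.090000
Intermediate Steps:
D = 16
Z(W) = (-1 + W)/W
h(E) = E*(16 + E)
1/h(Z(3)) = 1/(((-1 + 3)/3)*(16 + (-1 + 3)/3)) = 1/(((1/3)*2)*(16 + (1/3)*2)) = 1/(2*(16 + 2/3)/3) = 1/((2/3)*(50/3)) = 1/(100/9) = 9/100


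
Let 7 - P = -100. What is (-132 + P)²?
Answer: 625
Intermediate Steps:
P = 107 (P = 7 - 1*(-100) = 7 + 100 = 107)
(-132 + P)² = (-132 + 107)² = (-25)² = 625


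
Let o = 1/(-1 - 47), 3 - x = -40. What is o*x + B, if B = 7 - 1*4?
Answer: 101/48 ≈ 2.1042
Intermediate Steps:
x = 43 (x = 3 - 1*(-40) = 3 + 40 = 43)
B = 3 (B = 7 - 4 = 3)
o = -1/48 (o = 1/(-48) = -1/48 ≈ -0.020833)
o*x + B = -1/48*43 + 3 = -43/48 + 3 = 101/48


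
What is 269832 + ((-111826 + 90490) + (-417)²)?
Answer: 422385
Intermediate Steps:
269832 + ((-111826 + 90490) + (-417)²) = 269832 + (-21336 + 173889) = 269832 + 152553 = 422385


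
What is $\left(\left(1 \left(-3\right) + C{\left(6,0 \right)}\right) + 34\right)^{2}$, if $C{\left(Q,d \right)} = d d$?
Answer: $961$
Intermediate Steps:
$C{\left(Q,d \right)} = d^{2}$
$\left(\left(1 \left(-3\right) + C{\left(6,0 \right)}\right) + 34\right)^{2} = \left(\left(1 \left(-3\right) + 0^{2}\right) + 34\right)^{2} = \left(\left(-3 + 0\right) + 34\right)^{2} = \left(-3 + 34\right)^{2} = 31^{2} = 961$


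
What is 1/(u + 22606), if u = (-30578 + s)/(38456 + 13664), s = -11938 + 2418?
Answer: 26060/589092311 ≈ 4.4238e-5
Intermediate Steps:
s = -9520
u = -20049/26060 (u = (-30578 - 9520)/(38456 + 13664) = -40098/52120 = -40098*1/52120 = -20049/26060 ≈ -0.76934)
1/(u + 22606) = 1/(-20049/26060 + 22606) = 1/(589092311/26060) = 26060/589092311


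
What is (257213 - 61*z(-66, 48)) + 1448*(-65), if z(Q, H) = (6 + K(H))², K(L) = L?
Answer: -14783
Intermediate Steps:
z(Q, H) = (6 + H)²
(257213 - 61*z(-66, 48)) + 1448*(-65) = (257213 - 61*(6 + 48)²) + 1448*(-65) = (257213 - 61*54²) - 94120 = (257213 - 61*2916) - 94120 = (257213 - 177876) - 94120 = 79337 - 94120 = -14783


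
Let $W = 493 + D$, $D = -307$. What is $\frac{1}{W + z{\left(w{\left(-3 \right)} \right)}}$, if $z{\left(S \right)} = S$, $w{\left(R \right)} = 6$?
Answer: $\frac{1}{192} \approx 0.0052083$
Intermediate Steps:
$W = 186$ ($W = 493 - 307 = 186$)
$\frac{1}{W + z{\left(w{\left(-3 \right)} \right)}} = \frac{1}{186 + 6} = \frac{1}{192}$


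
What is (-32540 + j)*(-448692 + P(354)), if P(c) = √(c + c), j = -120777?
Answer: 68792111364 - 306634*√177 ≈ 6.8788e+10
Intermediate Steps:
P(c) = √2*√c (P(c) = √(2*c) = √2*√c)
(-32540 + j)*(-448692 + P(354)) = (-32540 - 120777)*(-448692 + √2*√354) = -153317*(-448692 + 2*√177) = 68792111364 - 306634*√177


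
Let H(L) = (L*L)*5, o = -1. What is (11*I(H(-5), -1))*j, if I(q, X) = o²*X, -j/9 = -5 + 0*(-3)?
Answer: -495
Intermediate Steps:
H(L) = 5*L² (H(L) = L²*5 = 5*L²)
j = 45 (j = -9*(-5 + 0*(-3)) = -9*(-5 + 0) = -9*(-5) = 45)
I(q, X) = X (I(q, X) = (-1)²*X = 1*X = X)
(11*I(H(-5), -1))*j = (11*(-1))*45 = -11*45 = -495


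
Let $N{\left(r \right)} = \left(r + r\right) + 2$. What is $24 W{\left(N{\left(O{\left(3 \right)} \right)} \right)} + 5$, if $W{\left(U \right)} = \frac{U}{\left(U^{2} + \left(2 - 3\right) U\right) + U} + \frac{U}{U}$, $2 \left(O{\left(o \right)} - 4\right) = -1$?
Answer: $\frac{95}{3} \approx 31.667$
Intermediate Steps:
$O{\left(o \right)} = \frac{7}{2}$ ($O{\left(o \right)} = 4 + \frac{1}{2} \left(-1\right) = 4 - \frac{1}{2} = \frac{7}{2}$)
$N{\left(r \right)} = 2 + 2 r$ ($N{\left(r \right)} = 2 r + 2 = 2 + 2 r$)
$W{\left(U \right)} = 1 + \frac{1}{U}$ ($W{\left(U \right)} = \frac{U}{\left(U^{2} + \left(2 - 3\right) U\right) + U} + 1 = \frac{U}{\left(U^{2} - U\right) + U} + 1 = \frac{U}{U^{2}} + 1 = \frac{1}{U} + 1 = 1 + \frac{1}{U}$)
$24 W{\left(N{\left(O{\left(3 \right)} \right)} \right)} + 5 = 24 \frac{1 + \left(2 + 2 \cdot \frac{7}{2}\right)}{2 + 2 \cdot \frac{7}{2}} + 5 = 24 \frac{1 + \left(2 + 7\right)}{2 + 7} + 5 = 24 \frac{1 + 9}{9} + 5 = 24 \cdot \frac{1}{9} \cdot 10 + 5 = 24 \cdot \frac{10}{9} + 5 = \frac{80}{3} + 5 = \frac{95}{3}$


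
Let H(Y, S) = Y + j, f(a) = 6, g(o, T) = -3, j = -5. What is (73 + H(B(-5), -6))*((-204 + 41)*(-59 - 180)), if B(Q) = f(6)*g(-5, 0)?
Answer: 1947850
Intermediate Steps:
B(Q) = -18 (B(Q) = 6*(-3) = -18)
H(Y, S) = -5 + Y (H(Y, S) = Y - 5 = -5 + Y)
(73 + H(B(-5), -6))*((-204 + 41)*(-59 - 180)) = (73 + (-5 - 18))*((-204 + 41)*(-59 - 180)) = (73 - 23)*(-163*(-239)) = 50*38957 = 1947850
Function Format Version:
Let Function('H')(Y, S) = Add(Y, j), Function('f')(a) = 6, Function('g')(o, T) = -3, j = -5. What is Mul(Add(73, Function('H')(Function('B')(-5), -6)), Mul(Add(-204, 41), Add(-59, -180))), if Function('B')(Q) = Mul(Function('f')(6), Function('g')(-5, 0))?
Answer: 1947850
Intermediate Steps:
Function('B')(Q) = -18 (Function('B')(Q) = Mul(6, -3) = -18)
Function('H')(Y, S) = Add(-5, Y) (Function('H')(Y, S) = Add(Y, -5) = Add(-5, Y))
Mul(Add(73, Function('H')(Function('B')(-5), -6)), Mul(Add(-204, 41), Add(-59, -180))) = Mul(Add(73, Add(-5, -18)), Mul(Add(-204, 41), Add(-59, -180))) = Mul(Add(73, -23), Mul(-163, -239)) = Mul(50, 38957) = 1947850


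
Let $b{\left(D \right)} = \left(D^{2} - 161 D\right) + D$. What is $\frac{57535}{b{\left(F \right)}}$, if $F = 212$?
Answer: $\frac{57535}{11024} \approx 5.2191$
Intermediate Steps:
$b{\left(D \right)} = D^{2} - 160 D$
$\frac{57535}{b{\left(F \right)}} = \frac{57535}{212 \left(-160 + 212\right)} = \frac{57535}{212 \cdot 52} = \frac{57535}{11024}$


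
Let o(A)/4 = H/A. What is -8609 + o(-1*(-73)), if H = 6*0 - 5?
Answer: -628477/73 ≈ -8609.3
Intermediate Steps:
H = -5 (H = 0 - 5 = -5)
o(A) = -20/A (o(A) = 4*(-5/A) = -20/A)
-8609 + o(-1*(-73)) = -8609 - 20/((-1*(-73))) = -8609 - 20/73 = -628477/73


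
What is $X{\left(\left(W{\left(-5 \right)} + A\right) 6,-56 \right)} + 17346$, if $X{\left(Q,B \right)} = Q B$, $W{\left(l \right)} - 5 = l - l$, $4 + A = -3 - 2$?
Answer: $18690$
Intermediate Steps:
$A = -9$ ($A = -4 - 5 = -9$)
$W{\left(l \right)} = 5$ ($W{\left(l \right)} = 5 + \left(l - l\right) = 5 + 0 = 5$)
$X{\left(Q,B \right)} = B Q$
$X{\left(\left(W{\left(-5 \right)} + A\right) 6,-56 \right)} + 17346 = - 56 \left(5 - 9\right) 6 + 17346 = - 56 \left(\left(-4\right) 6\right) + 17346 = \left(-56\right) \left(-24\right) + 17346 = 1344 + 17346 = 18690$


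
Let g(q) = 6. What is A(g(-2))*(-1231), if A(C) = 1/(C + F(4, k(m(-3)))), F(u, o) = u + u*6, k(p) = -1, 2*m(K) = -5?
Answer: -1231/34 ≈ -36.206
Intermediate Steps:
m(K) = -5/2 (m(K) = (½)*(-5) = -5/2)
F(u, o) = 7*u (F(u, o) = u + 6*u = 7*u)
A(C) = 1/(28 + C) (A(C) = 1/(C + 7*4) = 1/(C + 28) = 1/(28 + C))
A(g(-2))*(-1231) = -1231/(28 + 6) = -1231/34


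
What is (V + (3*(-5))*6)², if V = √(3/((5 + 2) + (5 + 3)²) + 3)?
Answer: 575316/71 - 1080*√426/71 ≈ 7789.1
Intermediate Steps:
V = 6*√426/71 (V = √(3/(7 + 8²) + 3) = √(3/(7 + 64) + 3) = √(3/71 + 3) = √(216/71) = 6*√426/71 ≈ 1.7442)
(V + (3*(-5))*6)² = (6*√426/71 + (3*(-5))*6)² = (6*√426/71 - 15*6)² = (6*√426/71 - 90)² = (-90 + 6*√426/71)²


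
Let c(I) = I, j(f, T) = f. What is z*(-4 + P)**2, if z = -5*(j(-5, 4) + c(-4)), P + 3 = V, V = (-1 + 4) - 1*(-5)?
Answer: 45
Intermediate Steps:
V = 8 (V = 3 + 5 = 8)
P = 5 (P = -3 + 8 = 5)
z = 45 (z = -5*(-5 - 4) = -5*(-9) = 45)
z*(-4 + P)**2 = 45*(-4 + 5)**2 = 45*1**2 = 45*1 = 45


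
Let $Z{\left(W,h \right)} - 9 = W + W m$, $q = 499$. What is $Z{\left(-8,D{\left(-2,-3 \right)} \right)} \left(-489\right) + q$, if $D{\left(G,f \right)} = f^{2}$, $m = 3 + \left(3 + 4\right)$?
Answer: $39130$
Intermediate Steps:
$m = 10$ ($m = 3 + 7 = 10$)
$Z{\left(W,h \right)} = 9 + 11 W$ ($Z{\left(W,h \right)} = 9 + \left(W + W 10\right) = 9 + \left(W + 10 W\right) = 9 + 11 W$)
$Z{\left(-8,D{\left(-2,-3 \right)} \right)} \left(-489\right) + q = \left(9 + 11 \left(-8\right)\right) \left(-489\right) + 499 = \left(9 - 88\right) \left(-489\right) + 499 = \left(-79\right) \left(-489\right) + 499 = 38631 + 499 = 39130$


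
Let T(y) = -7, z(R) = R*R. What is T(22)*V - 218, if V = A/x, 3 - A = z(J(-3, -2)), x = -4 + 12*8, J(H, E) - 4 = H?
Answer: -10035/46 ≈ -218.15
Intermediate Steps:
J(H, E) = 4 + H
z(R) = R²
x = 92 (x = -4 + 96 = 92)
A = 2 (A = 3 - (4 - 3)² = 3 - 1*1² = 3 - 1*1 = 3 - 1 = 2)
V = 1/46 (V = 2/92 = 2*(1/92) = 1/46 ≈ 0.021739)
T(22)*V - 218 = -7*1/46 - 218 = -7/46 - 218 = -10035/46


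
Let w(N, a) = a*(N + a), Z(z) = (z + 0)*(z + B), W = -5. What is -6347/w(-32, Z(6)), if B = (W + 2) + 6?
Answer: -577/108 ≈ -5.3426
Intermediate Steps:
B = 3 (B = (-5 + 2) + 6 = -3 + 6 = 3)
Z(z) = z*(3 + z) (Z(z) = (z + 0)*(z + 3) = z*(3 + z))
-6347/w(-32, Z(6)) = -6347*1/(6*(-32 + 6*(3 + 6))*(3 + 6)) = -6347*1/(54*(-32 + 6*9)) = -6347*1/(54*(-32 + 54)) = -6347/(54*22) = -6347/1188 = -6347*1/1188 = -577/108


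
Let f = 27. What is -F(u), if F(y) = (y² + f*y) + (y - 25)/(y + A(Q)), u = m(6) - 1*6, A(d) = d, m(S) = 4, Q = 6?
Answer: 227/4 ≈ 56.750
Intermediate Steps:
u = -2 (u = 4 - 1*6 = 4 - 6 = -2)
F(y) = y² + 27*y + (-25 + y)/(6 + y) (F(y) = (y² + 27*y) + (y - 25)/(y + 6) = (y² + 27*y) + (-25 + y)/(6 + y) = y² + 27*y + (-25 + y)/(6 + y))
-F(u) = -(-25 + (-2)³ + 33*(-2)² + 163*(-2))/(6 - 2) = -(-25 - 8 + 33*4 - 326)/4 = -(-25 - 8 + 132 - 326)/4 = -(-227)/4 = -1*(-227/4) = 227/4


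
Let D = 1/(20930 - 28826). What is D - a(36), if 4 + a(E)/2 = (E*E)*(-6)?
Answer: 122861759/7896 ≈ 15560.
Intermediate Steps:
a(E) = -8 - 12*E² (a(E) = -8 + 2*((E*E)*(-6)) = -8 + 2*(E²*(-6)) = -8 + 2*(-6*E²) = -8 - 12*E²)
D = -1/7896 (D = 1/(-7896) = -1/7896 ≈ -0.00012665)
D - a(36) = -1/7896 - (-8 - 12*36²) = -1/7896 - (-8 - 12*1296) = -1/7896 - (-8 - 15552) = -1/7896 - 1*(-15560) = -1/7896 + 15560 = 122861759/7896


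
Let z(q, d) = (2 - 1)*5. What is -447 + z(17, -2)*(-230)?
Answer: -1597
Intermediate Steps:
z(q, d) = 5 (z(q, d) = 1*5 = 5)
-447 + z(17, -2)*(-230) = -447 + 5*(-230) = -447 - 1150 = -1597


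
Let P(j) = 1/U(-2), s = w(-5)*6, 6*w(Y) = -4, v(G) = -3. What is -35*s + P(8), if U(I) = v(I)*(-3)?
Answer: 1261/9 ≈ 140.11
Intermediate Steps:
w(Y) = -2/3 (w(Y) = (1/6)*(-4) = -2/3)
U(I) = 9 (U(I) = -3*(-3) = 9)
s = -4 (s = -2/3*6 = -4)
P(j) = 1/9
-35*s + P(8) = -35*(-4) + 1/9 = 140 + 1/9 = 1261/9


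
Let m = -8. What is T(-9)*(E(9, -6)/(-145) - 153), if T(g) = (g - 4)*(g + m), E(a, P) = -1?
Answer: -4902664/145 ≈ -33812.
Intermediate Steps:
T(g) = (-8 + g)*(-4 + g) (T(g) = (g - 4)*(g - 8) = (-4 + g)*(-8 + g) = (-8 + g)*(-4 + g))
T(-9)*(E(9, -6)/(-145) - 153) = (32 + (-9)² - 12*(-9))*(-1/(-145) - 153) = (32 + 81 + 108)*(-1*(-1/145) - 153) = 221*(1/145 - 153) = 221*(-22184/145) = -4902664/145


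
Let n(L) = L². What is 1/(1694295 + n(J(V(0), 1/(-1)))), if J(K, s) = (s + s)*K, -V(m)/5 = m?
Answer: 1/1694295 ≈ 5.9022e-7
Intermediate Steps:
V(m) = -5*m
J(K, s) = 2*K*s (J(K, s) = (2*s)*K = 2*K*s)
1/(1694295 + n(J(V(0), 1/(-1)))) = 1/(1694295 + (2*(-5*0)/(-1))²) = 1/(1694295 + (2*0*(-1))²) = 1/(1694295 + 0²) = 1/(1694295 + 0) = 1/1694295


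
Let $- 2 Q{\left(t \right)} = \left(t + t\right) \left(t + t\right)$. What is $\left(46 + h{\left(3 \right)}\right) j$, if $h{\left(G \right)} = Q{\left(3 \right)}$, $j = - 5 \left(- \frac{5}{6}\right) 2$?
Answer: $\frac{700}{3} \approx 233.33$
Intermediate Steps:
$j = \frac{25}{3}$ ($j = - 5 \left(\left(-5\right) \frac{1}{6}\right) 2 = \left(-5\right) \left(- \frac{5}{6}\right) 2 = \frac{25}{6} \cdot 2 = \frac{25}{3} \approx 8.3333$)
$Q{\left(t \right)} = - 2 t^{2}$ ($Q{\left(t \right)} = - \frac{\left(t + t\right) \left(t + t\right)}{2} = - \frac{2 t 2 t}{2} = - \frac{4 t^{2}}{2} = - 2 t^{2}$)
$h{\left(G \right)} = -18$ ($h{\left(G \right)} = - 2 \cdot 3^{2} = \left(-2\right) 9 = -18$)
$\left(46 + h{\left(3 \right)}\right) j = \left(46 - 18\right) \frac{25}{3} = 28 \cdot \frac{25}{3} = \frac{700}{3}$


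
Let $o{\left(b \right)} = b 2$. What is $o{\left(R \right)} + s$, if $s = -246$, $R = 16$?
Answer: $-214$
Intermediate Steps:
$o{\left(b \right)} = 2 b$
$o{\left(R \right)} + s = 2 \cdot 16 - 246 = 32 - 246 = -214$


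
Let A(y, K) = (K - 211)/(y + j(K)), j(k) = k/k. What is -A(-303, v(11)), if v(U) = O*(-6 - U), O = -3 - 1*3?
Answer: -109/302 ≈ -0.36093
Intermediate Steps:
O = -6 (O = -3 - 3 = -6)
j(k) = 1
v(U) = 36 + 6*U (v(U) = -6*(-6 - U) = 36 + 6*U)
A(y, K) = (-211 + K)/(1 + y) (A(y, K) = (K - 211)/(y + 1) = (-211 + K)/(1 + y))
-A(-303, v(11)) = -(-211 + (36 + 6*11))/(1 - 303) = -(-211 + (36 + 66))/(-302) = -(-1)*(-211 + 102)/302 = -(-1)*(-109)/302 = -1*109/302 = -109/302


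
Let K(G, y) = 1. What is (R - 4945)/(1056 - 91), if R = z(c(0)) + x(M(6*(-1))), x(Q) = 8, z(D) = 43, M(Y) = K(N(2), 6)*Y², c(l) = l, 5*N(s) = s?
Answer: -4894/965 ≈ -5.0715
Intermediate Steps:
N(s) = s/5
M(Y) = Y² (M(Y) = 1*Y² = Y²)
R = 51 (R = 43 + 8 = 51)
(R - 4945)/(1056 - 91) = (51 - 4945)/(1056 - 91) = -4894/965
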